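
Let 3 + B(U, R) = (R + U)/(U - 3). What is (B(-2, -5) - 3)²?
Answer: 529/25 ≈ 21.160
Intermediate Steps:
B(U, R) = -3 + (R + U)/(-3 + U) (B(U, R) = -3 + (R + U)/(U - 3) = -3 + (R + U)/(-3 + U))
(B(-2, -5) - 3)² = ((9 - 5 - 2*(-2))/(-3 - 2) - 3)² = ((9 - 5 + 4)/(-5) - 3)² = (-⅕*8 - 3)² = (-8/5 - 3)² = (-23/5)² = 529/25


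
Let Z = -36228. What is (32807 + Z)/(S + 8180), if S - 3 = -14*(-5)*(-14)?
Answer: -3421/7203 ≈ -0.47494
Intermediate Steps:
S = -977 (S = 3 - 14*(-5)*(-14) = 3 + 70*(-14) = 3 - 980 = -977)
(32807 + Z)/(S + 8180) = (32807 - 36228)/(-977 + 8180) = -3421/7203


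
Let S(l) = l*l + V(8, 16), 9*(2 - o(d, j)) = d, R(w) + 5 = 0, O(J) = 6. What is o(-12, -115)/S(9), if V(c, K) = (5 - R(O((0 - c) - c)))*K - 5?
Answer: 5/354 ≈ 0.014124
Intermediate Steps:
R(w) = -5 (R(w) = -5 + 0 = -5)
o(d, j) = 2 - d/9
V(c, K) = -5 + 10*K (V(c, K) = (5 - 1*(-5))*K - 5 = (5 + 5)*K - 5 = 10*K - 5 = -5 + 10*K)
S(l) = 155 + l² (S(l) = l*l + (-5 + 10*16) = l² + (-5 + 160) = l² + 155 = 155 + l²)
o(-12, -115)/S(9) = (2 - ⅑*(-12))/(155 + 9²) = (2 + 4/3)/(155 + 81) = (10/3)/236 = (10/3)*(1/236) = 5/354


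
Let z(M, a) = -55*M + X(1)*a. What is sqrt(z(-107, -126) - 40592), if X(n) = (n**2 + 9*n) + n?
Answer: I*sqrt(36093) ≈ 189.98*I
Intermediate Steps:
X(n) = n**2 + 10*n
z(M, a) = -55*M + 11*a (z(M, a) = -55*M + (1*(10 + 1))*a = -55*M + (1*11)*a = -55*M + 11*a)
sqrt(z(-107, -126) - 40592) = sqrt((-55*(-107) + 11*(-126)) - 40592) = sqrt((5885 - 1386) - 40592) = sqrt(4499 - 40592) = sqrt(-36093) = I*sqrt(36093)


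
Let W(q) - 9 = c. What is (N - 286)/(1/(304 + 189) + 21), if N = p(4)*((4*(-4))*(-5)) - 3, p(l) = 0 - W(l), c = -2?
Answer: -418557/10354 ≈ -40.425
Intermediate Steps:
W(q) = 7 (W(q) = 9 - 2 = 7)
p(l) = -7 (p(l) = 0 - 1*7 = 0 - 7 = -7)
N = -563 (N = -7*4*(-4)*(-5) - 3 = -(-112)*(-5) - 3 = -7*80 - 3 = -560 - 3 = -563)
(N - 286)/(1/(304 + 189) + 21) = (-563 - 286)/(1/(304 + 189) + 21) = -849/(1/493 + 21) = -849/10354/493 = -849*493/10354 = -418557/10354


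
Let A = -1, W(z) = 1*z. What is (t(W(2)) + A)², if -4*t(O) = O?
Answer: 9/4 ≈ 2.2500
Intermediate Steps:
W(z) = z
t(O) = -O/4
(t(W(2)) + A)² = (-¼*2 - 1)² = (-½ - 1)² = (-3/2)² = 9/4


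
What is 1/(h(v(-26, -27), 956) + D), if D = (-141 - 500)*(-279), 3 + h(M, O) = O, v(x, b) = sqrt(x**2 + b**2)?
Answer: 1/179792 ≈ 5.5620e-6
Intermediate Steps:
v(x, b) = sqrt(b**2 + x**2)
h(M, O) = -3 + O
D = 178839 (D = -641*(-279) = 178839)
1/(h(v(-26, -27), 956) + D) = 1/((-3 + 956) + 178839) = 1/(953 + 178839) = 1/179792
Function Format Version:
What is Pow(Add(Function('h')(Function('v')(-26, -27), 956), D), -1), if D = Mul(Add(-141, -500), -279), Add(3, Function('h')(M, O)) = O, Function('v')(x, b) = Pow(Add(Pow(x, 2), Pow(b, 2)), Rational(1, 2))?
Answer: Rational(1, 179792) ≈ 5.5620e-6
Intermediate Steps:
Function('v')(x, b) = Pow(Add(Pow(b, 2), Pow(x, 2)), Rational(1, 2))
Function('h')(M, O) = Add(-3, O)
D = 178839 (D = Mul(-641, -279) = 178839)
Pow(Add(Function('h')(Function('v')(-26, -27), 956), D), -1) = Pow(Add(Add(-3, 956), 178839), -1) = Pow(Add(953, 178839), -1) = Pow(179792, -1) = Rational(1, 179792)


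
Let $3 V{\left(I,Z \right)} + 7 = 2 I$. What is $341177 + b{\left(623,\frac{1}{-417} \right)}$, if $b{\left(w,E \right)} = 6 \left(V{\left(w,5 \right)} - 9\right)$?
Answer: $343601$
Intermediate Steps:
$V{\left(I,Z \right)} = - \frac{7}{3} + \frac{2 I}{3}$
$b{\left(w,E \right)} = -68 + 4 w$ ($b{\left(w,E \right)} = 6 \left(\left(- \frac{7}{3} + \frac{2 w}{3}\right) - 9\right) = 6 \left(- \frac{34}{3} + \frac{2 w}{3}\right) = -68 + 4 w$)
$341177 + b{\left(623,\frac{1}{-417} \right)} = 341177 + \left(-68 + 4 \cdot 623\right) = 341177 + \left(-68 + 2492\right) = 341177 + 2424 = 343601$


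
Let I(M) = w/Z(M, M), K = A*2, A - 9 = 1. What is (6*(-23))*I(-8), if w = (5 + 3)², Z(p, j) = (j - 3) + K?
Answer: -2944/3 ≈ -981.33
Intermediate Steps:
A = 10 (A = 9 + 1 = 10)
K = 20 (K = 10*2 = 20)
Z(p, j) = 17 + j (Z(p, j) = (j - 3) + 20 = (-3 + j) + 20 = 17 + j)
w = 64 (w = 8² = 64)
I(M) = 64/(17 + M)
(6*(-23))*I(-8) = (6*(-23))*(64/(17 - 8)) = -8832/9 = -138*64/9 = -2944/3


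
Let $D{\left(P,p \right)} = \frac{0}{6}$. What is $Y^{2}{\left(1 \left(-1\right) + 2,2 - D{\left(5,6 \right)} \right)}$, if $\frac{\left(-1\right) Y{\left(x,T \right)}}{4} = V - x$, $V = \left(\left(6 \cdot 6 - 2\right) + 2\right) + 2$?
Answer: $21904$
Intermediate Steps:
$D{\left(P,p \right)} = 0$ ($D{\left(P,p \right)} = 0 \cdot \frac{1}{6} = 0$)
$V = 38$ ($V = \left(\left(36 - 2\right) + 2\right) + 2 = \left(34 + 2\right) + 2 = 36 + 2 = 38$)
$Y{\left(x,T \right)} = -152 + 4 x$ ($Y{\left(x,T \right)} = - 4 \left(38 - x\right) = -152 + 4 x$)
$Y^{2}{\left(1 \left(-1\right) + 2,2 - D{\left(5,6 \right)} \right)} = \left(-152 + 4 \left(1 \left(-1\right) + 2\right)\right)^{2} = \left(-152 + 4 \left(-1 + 2\right)\right)^{2} = \left(-152 + 4 \cdot 1\right)^{2} = \left(-152 + 4\right)^{2} = \left(-148\right)^{2} = 21904$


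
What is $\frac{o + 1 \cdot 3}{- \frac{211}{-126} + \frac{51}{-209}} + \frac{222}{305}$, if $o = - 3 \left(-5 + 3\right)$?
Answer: $\frac{80650236}{11490265} \approx 7.019$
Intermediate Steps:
$o = 6$ ($o = \left(-3\right) \left(-2\right) = 6$)
$\frac{o + 1 \cdot 3}{- \frac{211}{-126} + \frac{51}{-209}} + \frac{222}{305} = \frac{6 + 1 \cdot 3}{- \frac{211}{-126} + \frac{51}{-209}} + \frac{222}{305} = \frac{6 + 3}{\left(-211\right) \left(- \frac{1}{126}\right) + 51 \left(- \frac{1}{209}\right)} + 222 \cdot \frac{1}{305} = \frac{9}{\frac{211}{126} - \frac{51}{209}} + \frac{222}{305} = \frac{9}{\frac{37673}{26334}} + \frac{222}{305} = 9 \cdot \frac{26334}{37673} + \frac{222}{305} = \frac{237006}{37673} + \frac{222}{305} = \frac{80650236}{11490265}$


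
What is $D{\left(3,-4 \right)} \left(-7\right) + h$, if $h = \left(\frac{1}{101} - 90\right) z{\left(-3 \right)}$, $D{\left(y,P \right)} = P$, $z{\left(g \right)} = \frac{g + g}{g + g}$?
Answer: $- \frac{6261}{101} \approx -61.99$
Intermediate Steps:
$z{\left(g \right)} = 1$ ($z{\left(g \right)} = \frac{2 g}{2 g} = 2 g \frac{1}{2 g} = 1$)
$h = - \frac{9089}{101}$ ($h = \left(\frac{1}{101} - 90\right) 1 = \left(- \frac{9089}{101}\right) 1 = - \frac{9089}{101} \approx -89.99$)
$D{\left(3,-4 \right)} \left(-7\right) + h = \left(-4\right) \left(-7\right) - \frac{9089}{101} = 28 - \frac{9089}{101} = - \frac{6261}{101}$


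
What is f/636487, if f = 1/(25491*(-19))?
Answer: -1/308269112223 ≈ -3.2439e-12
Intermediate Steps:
f = -1/484329 (f = 1/(-484329) = -1/484329 ≈ -2.0647e-6)
f/636487 = -1/484329/636487 = -1/484329*1/636487 = -1/308269112223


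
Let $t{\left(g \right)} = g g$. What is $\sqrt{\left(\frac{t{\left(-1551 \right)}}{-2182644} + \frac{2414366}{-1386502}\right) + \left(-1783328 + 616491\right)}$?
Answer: $\frac{3 i \sqrt{916158366370799724743930229}}{84062229758} \approx 1080.2 i$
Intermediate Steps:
$t{\left(g \right)} = g^{2}$
$\sqrt{\left(\frac{t{\left(-1551 \right)}}{-2182644} + \frac{2414366}{-1386502}\right) + \left(-1783328 + 616491\right)} = \sqrt{\left(\frac{\left(-1551\right)^{2}}{-2182644} + \frac{2414366}{-1386502}\right) + \left(-1783328 + 616491\right)} = \sqrt{\left(2405601 \left(- \frac{1}{2182644}\right) + 2414366 \left(- \frac{1}{1386502}\right)\right) - 1166837} = \sqrt{\left(- \frac{267289}{242516} - \frac{1207183}{693251}\right) - 1166837} = \sqrt{- \frac{478059558967}{168124459516} - 1166837} = \sqrt{- \frac{196174318027829859}{168124459516}} = \frac{3 i \sqrt{916158366370799724743930229}}{84062229758}$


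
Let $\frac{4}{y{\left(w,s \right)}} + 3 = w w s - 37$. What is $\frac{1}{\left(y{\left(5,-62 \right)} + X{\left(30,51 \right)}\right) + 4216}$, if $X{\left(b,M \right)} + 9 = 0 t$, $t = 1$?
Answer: $\frac{795}{3344563} \approx 0.0002377$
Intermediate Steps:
$y{\left(w,s \right)} = \frac{4}{-40 + s w^{2}}$ ($y{\left(w,s \right)} = \frac{4}{-3 + \left(w w s - 37\right)} = \frac{4}{-3 + \left(w^{2} s - 37\right)} = \frac{4}{-3 + \left(s w^{2} - 37\right)} = \frac{4}{-3 + \left(-37 + s w^{2}\right)} = \frac{4}{-40 + s w^{2}}$)
$X{\left(b,M \right)} = -9$ ($X{\left(b,M \right)} = -9 + 0 \cdot 1 = -9 + 0 = -9$)
$\frac{1}{\left(y{\left(5,-62 \right)} + X{\left(30,51 \right)}\right) + 4216} = \frac{1}{\left(\frac{4}{-40 - 62 \cdot 5^{2}} - 9\right) + 4216} = \frac{1}{\left(\frac{4}{-40 - 1550} - 9\right) + 4216} = \frac{1}{\left(\frac{4}{-1590} - 9\right) + 4216} = \frac{1}{\left(4 \left(- \frac{1}{1590}\right) - 9\right) + 4216} = \frac{1}{\left(- \frac{2}{795} - 9\right) + 4216} = \frac{1}{- \frac{7157}{795} + 4216} = \frac{1}{\frac{3344563}{795}} = \frac{795}{3344563}$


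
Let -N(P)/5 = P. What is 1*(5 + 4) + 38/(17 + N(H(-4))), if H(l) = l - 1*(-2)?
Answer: 281/27 ≈ 10.407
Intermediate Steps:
H(l) = 2 + l (H(l) = l + 2 = 2 + l)
N(P) = -5*P
1*(5 + 4) + 38/(17 + N(H(-4))) = 1*(5 + 4) + 38/(17 - 5*(2 - 4)) = 1*9 + 38/(17 - 5*(-2)) = 9 + 38/(17 + 10) = 9 + 38/27 = 281/27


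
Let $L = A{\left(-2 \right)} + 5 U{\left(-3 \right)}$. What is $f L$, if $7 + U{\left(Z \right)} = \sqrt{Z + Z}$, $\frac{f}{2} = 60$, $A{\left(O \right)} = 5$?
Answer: $-3600 + 600 i \sqrt{6} \approx -3600.0 + 1469.7 i$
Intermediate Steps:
$f = 120$ ($f = 2 \cdot 60 = 120$)
$U{\left(Z \right)} = -7 + \sqrt{2} \sqrt{Z}$ ($U{\left(Z \right)} = -7 + \sqrt{Z + Z} = -7 + \sqrt{2 Z} = -7 + \sqrt{2} \sqrt{Z}$)
$L = -30 + 5 i \sqrt{6}$ ($L = 5 + 5 \left(-7 + \sqrt{2} \sqrt{-3}\right) = 5 + 5 \left(-7 + \sqrt{2} i \sqrt{3}\right) = 5 + 5 \left(-7 + i \sqrt{6}\right) = 5 - \left(35 - 5 i \sqrt{6}\right) = -30 + 5 i \sqrt{6} \approx -30.0 + 12.247 i$)
$f L = 120 \left(-30 + 5 i \sqrt{6}\right) = -3600 + 600 i \sqrt{6}$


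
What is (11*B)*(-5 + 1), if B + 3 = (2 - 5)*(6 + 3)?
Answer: 1320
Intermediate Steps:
B = -30 (B = -3 + (2 - 5)*(6 + 3) = -3 - 3*9 = -3 - 27 = -30)
(11*B)*(-5 + 1) = (11*(-30))*(-5 + 1) = -330*(-4) = 1320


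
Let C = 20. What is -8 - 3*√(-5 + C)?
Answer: -8 - 3*√15 ≈ -19.619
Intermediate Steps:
-8 - 3*√(-5 + C) = -8 - 3*√(-5 + 20) = -8 - 3*√15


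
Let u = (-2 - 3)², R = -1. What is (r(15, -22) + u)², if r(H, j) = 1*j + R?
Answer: 4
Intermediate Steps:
r(H, j) = -1 + j (r(H, j) = 1*j - 1 = j - 1 = -1 + j)
u = 25 (u = (-5)² = 25)
(r(15, -22) + u)² = ((-1 - 22) + 25)² = (-23 + 25)² = 2² = 4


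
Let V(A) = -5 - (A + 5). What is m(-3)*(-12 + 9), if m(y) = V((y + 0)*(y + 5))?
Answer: 12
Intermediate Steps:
V(A) = -10 - A (V(A) = -5 - (5 + A) = -5 + (-5 - A) = -10 - A)
m(y) = -10 - y*(5 + y) (m(y) = -10 - (y + 0)*(y + 5) = -10 - y*(5 + y))
m(-3)*(-12 + 9) = (-10 - 1*(-3)*(5 - 3))*(-12 + 9) = (-10 - 1*(-3)*2)*(-3) = (-10 + 6)*(-3) = -4*(-3) = 12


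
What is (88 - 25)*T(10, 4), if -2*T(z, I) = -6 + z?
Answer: -126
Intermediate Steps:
T(z, I) = 3 - z/2 (T(z, I) = -(-6 + z)/2 = 3 - z/2)
(88 - 25)*T(10, 4) = (88 - 25)*(3 - 1/2*10) = 63*(3 - 5) = 63*(-2) = -126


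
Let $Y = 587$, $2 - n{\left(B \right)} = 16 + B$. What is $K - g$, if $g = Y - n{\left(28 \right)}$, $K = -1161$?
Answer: $-1790$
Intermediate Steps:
$n{\left(B \right)} = -14 - B$ ($n{\left(B \right)} = 2 - \left(16 + B\right) = -14 - B$)
$g = 629$ ($g = 587 - \left(-14 - 28\right) = 587 - -42 = 587 + 42 = 629$)
$K - g = -1161 - 629 = -1790$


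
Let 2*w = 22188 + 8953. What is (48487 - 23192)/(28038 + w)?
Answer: 50590/87217 ≈ 0.58005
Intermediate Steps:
w = 31141/2 (w = (22188 + 8953)/2 = (½)*31141 = 31141/2 ≈ 15571.)
(48487 - 23192)/(28038 + w) = (48487 - 23192)/(28038 + 31141/2) = 25295/(87217/2) = 25295*(2/87217) = 50590/87217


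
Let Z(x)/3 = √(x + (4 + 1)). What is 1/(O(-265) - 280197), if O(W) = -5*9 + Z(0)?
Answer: -31138/8726175391 - √5/26178526173 ≈ -3.5684e-6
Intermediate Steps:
Z(x) = 3*√(5 + x) (Z(x) = 3*√(x + (4 + 1)) = 3*√(x + 5) = 3*√(5 + x))
O(W) = -45 + 3*√5 (O(W) = -5*9 + 3*√(5 + 0) = -45 + 3*√5)
1/(O(-265) - 280197) = 1/((-45 + 3*√5) - 280197) = 1/(-280242 + 3*√5)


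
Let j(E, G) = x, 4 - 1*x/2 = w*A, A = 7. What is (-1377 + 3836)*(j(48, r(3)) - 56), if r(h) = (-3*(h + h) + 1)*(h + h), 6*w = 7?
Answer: -474587/3 ≈ -1.5820e+5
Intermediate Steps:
w = 7/6 (w = (⅙)*7 = 7/6 ≈ 1.1667)
r(h) = 2*h*(1 - 6*h) (r(h) = (-6*h + 1)*(2*h) = (1 - 6*h)*(2*h) = 2*h*(1 - 6*h))
x = -25/3 (x = 8 - 7*7/3 = 8 - 2*49/6 = 8 - 49/3 = -25/3 ≈ -8.3333)
j(E, G) = -25/3
(-1377 + 3836)*(j(48, r(3)) - 56) = (-1377 + 3836)*(-25/3 - 56) = 2459*(-193/3) = -474587/3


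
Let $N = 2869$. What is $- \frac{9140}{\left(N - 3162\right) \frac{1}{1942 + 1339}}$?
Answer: $\frac{29988340}{293} \approx 1.0235 \cdot 10^{5}$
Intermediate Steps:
$- \frac{9140}{\left(N - 3162\right) \frac{1}{1942 + 1339}} = - \frac{9140}{\left(2869 - 3162\right) \frac{1}{1942 + 1339}} = - \frac{9140}{\left(-293\right) \frac{1}{3281}} = - \frac{9140}{- \frac{293}{3281}} = \left(-9140\right) \left(- \frac{3281}{293}\right) = \frac{29988340}{293}$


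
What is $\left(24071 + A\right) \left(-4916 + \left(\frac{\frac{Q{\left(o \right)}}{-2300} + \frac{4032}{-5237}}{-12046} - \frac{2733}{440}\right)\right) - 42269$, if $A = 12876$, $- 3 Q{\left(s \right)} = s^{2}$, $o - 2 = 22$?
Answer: $- \frac{290326258495726782183}{1596048020600} \approx -1.819 \cdot 10^{8}$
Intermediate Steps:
$o = 24$ ($o = 2 + 22 = 24$)
$Q{\left(s \right)} = - \frac{s^{2}}{3}$
$\left(24071 + A\right) \left(-4916 + \left(\frac{\frac{Q{\left(o \right)}}{-2300} + \frac{4032}{-5237}}{-12046} - \frac{2733}{440}\right)\right) - 42269 = \left(24071 + 12876\right) \left(-4916 - \left(\frac{2733}{440} - \frac{\frac{\left(- \frac{1}{3}\right) 24^{2}}{-2300} + \frac{4032}{-5237}}{-12046}\right)\right) - 42269 = 36947 \left(-4916 - \left(\frac{2733}{440} - \left(\left(- \frac{1}{3}\right) 576 \left(- \frac{1}{2300}\right) + 4032 \left(- \frac{1}{5237}\right)\right) \left(- \frac{1}{12046}\right)\right)\right) - 42269 = 36947 \left(-4916 - \left(\frac{2733}{440} - \left(\left(-192\right) \left(- \frac{1}{2300}\right) - \frac{4032}{5237}\right) \left(- \frac{1}{12046}\right)\right)\right) - 42269 = 36947 \left(-4916 - \left(\frac{2733}{440} - \left(\frac{48}{575} - \frac{4032}{5237}\right) \left(- \frac{1}{12046}\right)\right)\right) - 42269 = 36947 \left(-4916 - \frac{9913543687989}{1596048020600}\right) - 42269 = 36947 \left(- \frac{7856085612957589}{1596048020600}\right) - 42269 = - \frac{290258795141944040783}{1596048020600} - 42269 = - \frac{290326258495726782183}{1596048020600}$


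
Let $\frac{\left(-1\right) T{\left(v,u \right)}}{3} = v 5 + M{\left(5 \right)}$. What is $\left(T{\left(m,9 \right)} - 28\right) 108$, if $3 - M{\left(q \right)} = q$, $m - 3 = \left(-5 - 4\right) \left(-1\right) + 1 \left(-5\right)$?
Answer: $-13716$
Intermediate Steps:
$m = 7$ ($m = 3 + \left(\left(-5 - 4\right) \left(-1\right) + 1 \left(-5\right)\right) = 3 - -4 = 3 + \left(9 - 5\right) = 3 + 4 = 7$)
$M{\left(q \right)} = 3 - q$
$T{\left(v,u \right)} = 6 - 15 v$ ($T{\left(v,u \right)} = - 3 \left(v 5 + \left(3 - 5\right)\right) = - 3 \left(5 v + \left(3 - 5\right)\right) = - 3 \left(5 v - 2\right) = - 3 \left(-2 + 5 v\right) = 6 - 15 v$)
$\left(T{\left(m,9 \right)} - 28\right) 108 = \left(\left(6 - 105\right) - 28\right) 108 = \left(-99 - 28\right) 108 = \left(-127\right) 108 = -13716$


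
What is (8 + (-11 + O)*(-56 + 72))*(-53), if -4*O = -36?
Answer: 1272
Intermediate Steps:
O = 9 (O = -¼*(-36) = 9)
(8 + (-11 + O)*(-56 + 72))*(-53) = (8 + (-11 + 9)*(-56 + 72))*(-53) = (8 - 2*16)*(-53) = (8 - 32)*(-53) = -24*(-53) = 1272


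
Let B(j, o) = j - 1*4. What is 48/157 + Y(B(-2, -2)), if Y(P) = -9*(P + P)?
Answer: 17004/157 ≈ 108.31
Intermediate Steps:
B(j, o) = -4 + j (B(j, o) = j - 4 = -4 + j)
Y(P) = -18*P
48/157 + Y(B(-2, -2)) = 48/157 - 18*(-4 - 2) = (1/157)*48 - 18*(-6) = 48/157 + 108 = 17004/157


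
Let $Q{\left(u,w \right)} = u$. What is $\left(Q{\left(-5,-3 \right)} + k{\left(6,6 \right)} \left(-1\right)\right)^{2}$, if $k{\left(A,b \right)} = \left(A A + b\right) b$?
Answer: $66049$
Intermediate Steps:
$k{\left(A,b \right)} = b \left(b + A^{2}\right)$ ($k{\left(A,b \right)} = \left(A^{2} + b\right) b = \left(b + A^{2}\right) b = b \left(b + A^{2}\right)$)
$\left(Q{\left(-5,-3 \right)} + k{\left(6,6 \right)} \left(-1\right)\right)^{2} = \left(-5 + 6 \left(6 + 6^{2}\right) \left(-1\right)\right)^{2} = \left(-5 + 6 \left(6 + 36\right) \left(-1\right)\right)^{2} = \left(-5 + 6 \cdot 42 \left(-1\right)\right)^{2} = \left(-5 + 252 \left(-1\right)\right)^{2} = \left(-5 - 252\right)^{2} = \left(-257\right)^{2} = 66049$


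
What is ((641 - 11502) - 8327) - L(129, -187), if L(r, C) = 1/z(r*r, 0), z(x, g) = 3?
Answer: -57565/3 ≈ -19188.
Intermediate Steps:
L(r, C) = ⅓ (L(r, C) = 1/3 = ⅓)
((641 - 11502) - 8327) - L(129, -187) = ((641 - 11502) - 8327) - 1*⅓ = (-10861 - 8327) - ⅓ = -19188 - ⅓ = -57565/3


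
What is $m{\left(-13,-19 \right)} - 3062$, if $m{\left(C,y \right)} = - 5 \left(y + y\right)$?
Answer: $-2872$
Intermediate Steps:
$m{\left(C,y \right)} = - 10 y$ ($m{\left(C,y \right)} = - 5 \cdot 2 y = - 10 y$)
$m{\left(-13,-19 \right)} - 3062 = \left(-10\right) \left(-19\right) - 3062 = 190 - 3062 = -2872$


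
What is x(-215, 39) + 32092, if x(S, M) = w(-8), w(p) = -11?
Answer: 32081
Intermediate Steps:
x(S, M) = -11
x(-215, 39) + 32092 = -11 + 32092 = 32081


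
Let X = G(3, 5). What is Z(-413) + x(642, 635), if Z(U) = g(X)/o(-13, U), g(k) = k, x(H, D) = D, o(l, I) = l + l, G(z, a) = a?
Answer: 16505/26 ≈ 634.81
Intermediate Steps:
o(l, I) = 2*l
X = 5
Z(U) = -5/26 (Z(U) = 5/((2*(-13))) = 5/(-26) = 5*(-1/26) = -5/26)
Z(-413) + x(642, 635) = -5/26 + 635 = 16505/26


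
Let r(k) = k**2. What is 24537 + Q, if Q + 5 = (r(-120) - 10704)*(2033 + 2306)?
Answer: 16061476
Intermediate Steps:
Q = 16036939 (Q = -5 + ((-120)**2 - 10704)*(2033 + 2306) = -5 + (14400 - 10704)*4339 = -5 + 3696*4339 = -5 + 16036944 = 16036939)
24537 + Q = 24537 + 16036939 = 16061476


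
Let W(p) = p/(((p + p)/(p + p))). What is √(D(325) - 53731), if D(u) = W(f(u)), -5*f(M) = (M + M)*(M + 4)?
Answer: I*√96501 ≈ 310.65*I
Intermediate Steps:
f(M) = -2*M*(4 + M)/5 (f(M) = -(M + M)*(M + 4)/5 = -2*M*(4 + M)/5)
W(p) = p (W(p) = p/(((2*p)/((2*p)))) = p/(((2*p)*(1/(2*p)))) = p/1 = p*1 = p)
D(u) = -2*u*(4 + u)/5
√(D(325) - 53731) = √(-⅖*325*(4 + 325) - 53731) = √(-⅖*325*329 - 53731) = √(-42770 - 53731) = √(-96501) = I*√96501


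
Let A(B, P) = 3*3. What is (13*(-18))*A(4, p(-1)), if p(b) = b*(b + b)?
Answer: -2106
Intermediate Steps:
p(b) = 2*b**2 (p(b) = b*(2*b) = 2*b**2)
A(B, P) = 9
(13*(-18))*A(4, p(-1)) = (13*(-18))*9 = -234*9 = -2106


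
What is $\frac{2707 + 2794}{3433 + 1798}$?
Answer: $\frac{5501}{5231} \approx 1.0516$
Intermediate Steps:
$\frac{2707 + 2794}{3433 + 1798} = \frac{5501}{5231}$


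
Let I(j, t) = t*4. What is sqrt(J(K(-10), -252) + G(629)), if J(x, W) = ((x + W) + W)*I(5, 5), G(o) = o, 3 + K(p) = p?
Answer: 3*I*sqrt(1079) ≈ 98.544*I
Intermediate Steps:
K(p) = -3 + p
I(j, t) = 4*t
J(x, W) = 20*x + 40*W (J(x, W) = ((x + W) + W)*(4*5) = ((W + x) + W)*20 = (x + 2*W)*20 = 20*x + 40*W)
sqrt(J(K(-10), -252) + G(629)) = sqrt((20*(-3 - 10) + 40*(-252)) + 629) = sqrt((20*(-13) - 10080) + 629) = sqrt((-260 - 10080) + 629) = sqrt(-10340 + 629) = sqrt(-9711) = 3*I*sqrt(1079)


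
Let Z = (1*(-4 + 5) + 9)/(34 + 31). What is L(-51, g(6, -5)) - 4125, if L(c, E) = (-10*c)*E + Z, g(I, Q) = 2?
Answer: -40363/13 ≈ -3104.8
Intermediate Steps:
Z = 2/13 (Z = (1*1 + 9)/65 = (1 + 9)*(1/65) = 10*(1/65) = 2/13 ≈ 0.15385)
L(c, E) = 2/13 - 10*E*c (L(c, E) = (-10*c)*E + 2/13 = -10*E*c + 2/13 = 2/13 - 10*E*c)
L(-51, g(6, -5)) - 4125 = (2/13 - 10*2*(-51)) - 4125 = (2/13 + 1020) - 4125 = 13262/13 - 4125 = -40363/13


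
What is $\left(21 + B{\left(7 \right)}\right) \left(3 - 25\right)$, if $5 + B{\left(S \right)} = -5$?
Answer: $-242$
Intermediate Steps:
$B{\left(S \right)} = -10$ ($B{\left(S \right)} = -5 - 5 = -10$)
$\left(21 + B{\left(7 \right)}\right) \left(3 - 25\right) = \left(21 - 10\right) \left(3 - 25\right) = 11 \left(3 - 25\right) = 11 \left(-22\right) = -242$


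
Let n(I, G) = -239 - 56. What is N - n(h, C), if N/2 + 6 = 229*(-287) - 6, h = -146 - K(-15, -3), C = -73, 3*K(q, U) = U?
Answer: -131175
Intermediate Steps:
K(q, U) = U/3
h = -145 (h = -146 - (-3)/3 = -146 - 1*(-1) = -146 + 1 = -145)
n(I, G) = -295
N = -131470 (N = -12 + 2*(229*(-287) - 6) = -12 + 2*(-65723 - 6) = -12 + 2*(-65729) = -12 - 131458 = -131470)
N - n(h, C) = -131470 - 1*(-295) = -131470 + 295 = -131175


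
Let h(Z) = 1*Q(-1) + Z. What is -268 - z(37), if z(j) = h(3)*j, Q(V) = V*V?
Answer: -416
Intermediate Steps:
Q(V) = V²
h(Z) = 1 + Z (h(Z) = 1*(-1)² + Z = 1*1 + Z = 1 + Z)
z(j) = 4*j (z(j) = (1 + 3)*j = 4*j)
-268 - z(37) = -268 - 4*37 = -268 - 1*148 = -268 - 148 = -416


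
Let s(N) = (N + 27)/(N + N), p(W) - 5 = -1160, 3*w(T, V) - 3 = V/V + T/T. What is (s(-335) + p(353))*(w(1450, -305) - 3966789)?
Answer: 4602714911102/1005 ≈ 4.5798e+9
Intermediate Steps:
w(T, V) = 5/3 (w(T, V) = 1 + (V/V + T/T)/3 = 1 + (1 + 1)/3 = 1 + (⅓)*2 = 1 + ⅔ = 5/3)
p(W) = -1155 (p(W) = 5 - 1160 = -1155)
s(N) = (27 + N)/(2*N) (s(N) = (27 + N)/((2*N)) = (27 + N)*(1/(2*N)) = (27 + N)/(2*N))
(s(-335) + p(353))*(w(1450, -305) - 3966789) = ((½)*(27 - 335)/(-335) - 1155)*(5/3 - 3966789) = ((½)*(-1/335)*(-308) - 1155)*(-11900362/3) = (154/335 - 1155)*(-11900362/3) = -386771/335*(-11900362/3) = 4602714911102/1005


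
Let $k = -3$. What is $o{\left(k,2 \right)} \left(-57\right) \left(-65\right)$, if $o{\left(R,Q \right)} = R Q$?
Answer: $-22230$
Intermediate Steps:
$o{\left(R,Q \right)} = Q R$
$o{\left(k,2 \right)} \left(-57\right) \left(-65\right) = 2 \left(-3\right) \left(-57\right) \left(-65\right) = \left(-6\right) \left(-57\right) \left(-65\right) = 342 \left(-65\right) = -22230$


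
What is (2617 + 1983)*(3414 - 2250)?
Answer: 5354400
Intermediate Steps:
(2617 + 1983)*(3414 - 2250) = 4600*1164 = 5354400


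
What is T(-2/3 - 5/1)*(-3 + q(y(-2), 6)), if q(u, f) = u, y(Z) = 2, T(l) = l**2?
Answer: -289/9 ≈ -32.111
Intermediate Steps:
T(-2/3 - 5/1)*(-3 + q(y(-2), 6)) = (-2/3 - 5/1)**2*(-3 + 2) = (-2*1/3 - 5*1)**2*(-1) = (-2/3 - 5)**2*(-1) = (-17/3)**2*(-1) = (289/9)*(-1) = -289/9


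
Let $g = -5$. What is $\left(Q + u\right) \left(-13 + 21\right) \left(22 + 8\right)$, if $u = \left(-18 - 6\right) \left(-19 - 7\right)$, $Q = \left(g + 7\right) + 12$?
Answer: $153120$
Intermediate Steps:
$Q = 14$ ($Q = \left(-5 + 7\right) + 12 = 2 + 12 = 14$)
$u = 624$ ($u = \left(-24\right) \left(-26\right) = 624$)
$\left(Q + u\right) \left(-13 + 21\right) \left(22 + 8\right) = \left(14 + 624\right) \left(-13 + 21\right) \left(22 + 8\right) = 638 \cdot 8 \cdot 30 = 638 \cdot 240 = 153120$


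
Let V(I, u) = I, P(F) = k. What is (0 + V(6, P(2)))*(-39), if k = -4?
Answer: -234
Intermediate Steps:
P(F) = -4
(0 + V(6, P(2)))*(-39) = (0 + 6)*(-39) = 6*(-39) = -234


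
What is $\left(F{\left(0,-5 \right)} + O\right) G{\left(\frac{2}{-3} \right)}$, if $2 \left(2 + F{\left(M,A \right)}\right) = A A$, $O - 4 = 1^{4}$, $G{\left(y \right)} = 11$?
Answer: $\frac{341}{2} \approx 170.5$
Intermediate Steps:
$O = 5$ ($O = 4 + 1^{4} = 4 + 1 = 5$)
$F{\left(M,A \right)} = -2 + \frac{A^{2}}{2}$ ($F{\left(M,A \right)} = -2 + \frac{A A}{2} = -2 + \frac{A^{2}}{2}$)
$\left(F{\left(0,-5 \right)} + O\right) G{\left(\frac{2}{-3} \right)} = \left(\left(-2 + \frac{\left(-5\right)^{2}}{2}\right) + 5\right) 11 = \left(\left(-2 + \frac{1}{2} \cdot 25\right) + 5\right) 11 = \left(\left(-2 + \frac{25}{2}\right) + 5\right) 11 = \left(\frac{21}{2} + 5\right) 11 = \frac{31}{2} \cdot 11 = \frac{341}{2}$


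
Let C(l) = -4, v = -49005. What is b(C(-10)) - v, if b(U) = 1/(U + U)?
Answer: 392039/8 ≈ 49005.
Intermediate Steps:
b(U) = 1/(2*U)
b(C(-10)) - v = (1/2)/(-4) - 1*(-49005) = (1/2)*(-1/4) + 49005 = -1/8 + 49005 = 392039/8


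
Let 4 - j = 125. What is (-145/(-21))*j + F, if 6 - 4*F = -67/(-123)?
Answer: -957561/1148 ≈ -834.11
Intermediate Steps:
F = 671/492 (F = 3/2 - (-67)/(4*(-123)) = 3/2 - (-67)*(-1)/(4*123) = 3/2 - 1/4*67/123 = 3/2 - 67/492 = 671/492 ≈ 1.3638)
j = -121 (j = 4 - 1*125 = 4 - 125 = -121)
(-145/(-21))*j + F = -145/(-21)*(-121) + 671/492 = -145*(-1/21)*(-121) + 671/492 = (145/21)*(-121) + 671/492 = -17545/21 + 671/492 = -957561/1148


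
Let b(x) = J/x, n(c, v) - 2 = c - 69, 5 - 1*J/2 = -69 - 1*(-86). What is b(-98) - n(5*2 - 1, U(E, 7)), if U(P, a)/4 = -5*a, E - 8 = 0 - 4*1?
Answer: 2854/49 ≈ 58.245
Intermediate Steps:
J = -24 (J = 10 - 2*(-69 - 1*(-86)) = 10 - 2*(-69 + 86) = 10 - 2*17 = 10 - 34 = -24)
E = 4 (E = 8 + (0 - 4*1) = 8 + (0 - 4) = 8 - 4 = 4)
U(P, a) = -20*a (U(P, a) = 4*(-5*a) = -20*a)
n(c, v) = -67 + c (n(c, v) = 2 + (c - 69) = 2 + (-69 + c) = -67 + c)
b(x) = -24/x
b(-98) - n(5*2 - 1, U(E, 7)) = -24/(-98) - (-67 + (5*2 - 1)) = -24*(-1/98) - (-67 + (10 - 1)) = 12/49 - (-67 + 9) = 12/49 - 1*(-58) = 12/49 + 58 = 2854/49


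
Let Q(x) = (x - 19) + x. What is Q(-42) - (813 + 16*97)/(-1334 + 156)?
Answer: -118969/1178 ≈ -100.99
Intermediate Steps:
Q(x) = -19 + 2*x (Q(x) = (-19 + x) + x = -19 + 2*x)
Q(-42) - (813 + 16*97)/(-1334 + 156) = (-19 + 2*(-42)) - (813 + 16*97)/(-1334 + 156) = (-19 - 84) - (813 + 1552)/(-1178) = -103 - 2365*(-1)/1178 = -103 - 1*(-2365/1178) = -103 + 2365/1178 = -118969/1178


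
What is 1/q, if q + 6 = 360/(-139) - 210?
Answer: -139/30384 ≈ -0.0045748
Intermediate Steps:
q = -30384/139 (q = -6 + (360/(-139) - 210) = -6 + (360*(-1/139) - 210) = -6 + (-360/139 - 210) = -6 - 29550/139 = -30384/139 ≈ -218.59)
1/q = 1/(-30384/139) = -139/30384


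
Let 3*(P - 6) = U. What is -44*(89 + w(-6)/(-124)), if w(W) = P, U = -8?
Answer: -364078/93 ≈ -3914.8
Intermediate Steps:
P = 10/3 (P = 6 + (1/3)*(-8) = 6 - 8/3 = 10/3 ≈ 3.3333)
w(W) = 10/3
-44*(89 + w(-6)/(-124)) = -44*(89 + (10/3)/(-124)) = -44*(89 + (10/3)*(-1/124)) = -44*(89 - 5/186) = -44*16549/186 = -364078/93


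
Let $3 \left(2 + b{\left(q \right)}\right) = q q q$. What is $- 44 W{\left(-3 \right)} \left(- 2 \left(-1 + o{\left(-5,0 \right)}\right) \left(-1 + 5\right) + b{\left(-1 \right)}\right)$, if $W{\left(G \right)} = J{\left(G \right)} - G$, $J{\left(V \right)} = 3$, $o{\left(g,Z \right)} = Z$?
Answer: $-1496$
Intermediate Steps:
$b{\left(q \right)} = -2 + \frac{q^{3}}{3}$ ($b{\left(q \right)} = -2 + \frac{q q q}{3} = -2 + \frac{q^{2} q}{3} = -2 + \frac{q^{3}}{3}$)
$W{\left(G \right)} = 3 - G$
$- 44 W{\left(-3 \right)} \left(- 2 \left(-1 + o{\left(-5,0 \right)}\right) \left(-1 + 5\right) + b{\left(-1 \right)}\right) = - 44 \left(3 - -3\right) \left(- 2 \left(-1 + 0\right) \left(-1 + 5\right) - \left(2 - \frac{\left(-1\right)^{3}}{3}\right)\right) = - 44 \left(3 + 3\right) \left(- 2 \left(\left(-1\right) 4\right) + \left(-2 + \frac{1}{3} \left(-1\right)\right)\right) = \left(-44\right) 6 \left(\left(-2\right) \left(-4\right) - \frac{7}{3}\right) = - 264 \left(8 - \frac{7}{3}\right) = \left(-264\right) \frac{17}{3} = -1496$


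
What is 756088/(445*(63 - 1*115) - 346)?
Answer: -378044/11743 ≈ -32.193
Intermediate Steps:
756088/(445*(63 - 1*115) - 346) = 756088/(445*(63 - 115) - 346) = 756088/(445*(-52) - 346) = 756088/(-23140 - 346) = 756088/(-23486) = 756088*(-1/23486) = -378044/11743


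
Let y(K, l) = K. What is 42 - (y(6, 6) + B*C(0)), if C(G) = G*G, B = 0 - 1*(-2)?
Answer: 36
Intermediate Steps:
B = 2 (B = 0 + 2 = 2)
C(G) = G²
42 - (y(6, 6) + B*C(0)) = 42 - (6 + 2*0²) = 42 - (6 + 2*0) = 42 - (6 + 0) = 42 - 1*6 = 42 - 6 = 36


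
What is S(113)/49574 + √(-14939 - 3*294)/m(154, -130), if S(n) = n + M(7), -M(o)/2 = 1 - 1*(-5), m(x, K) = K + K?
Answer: 101/49574 - I*√15821/260 ≈ 0.0020374 - 0.48378*I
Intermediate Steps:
m(x, K) = 2*K
M(o) = -12 (M(o) = -2*(1 - 1*(-5)) = -2*(1 + 5) = -2*6 = -12)
S(n) = -12 + n (S(n) = n - 12 = -12 + n)
S(113)/49574 + √(-14939 - 3*294)/m(154, -130) = (-12 + 113)/49574 + √(-14939 - 3*294)/((2*(-130))) = 101*(1/49574) + √(-14939 - 882)/(-260) = 101/49574 + √(-15821)*(-1/260) = 101/49574 + (I*√15821)*(-1/260) = 101/49574 - I*√15821/260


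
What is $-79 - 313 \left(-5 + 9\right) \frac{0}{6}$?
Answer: $-79$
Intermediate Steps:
$-79 - 313 \left(-5 + 9\right) \frac{0}{6} = -79 - 313 \cdot 4 \cdot 0 \cdot \frac{1}{6} = -79 - 313 \cdot 4 \cdot 0 = -79 - 0 = -79 + 0 = -79$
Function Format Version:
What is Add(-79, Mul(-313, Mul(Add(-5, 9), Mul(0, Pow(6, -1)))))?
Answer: -79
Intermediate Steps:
Add(-79, Mul(-313, Mul(Add(-5, 9), Mul(0, Pow(6, -1))))) = Add(-79, Mul(-313, Mul(4, Mul(0, Rational(1, 6))))) = Add(-79, Mul(-313, Mul(4, 0))) = Add(-79, Mul(-313, 0)) = Add(-79, 0) = -79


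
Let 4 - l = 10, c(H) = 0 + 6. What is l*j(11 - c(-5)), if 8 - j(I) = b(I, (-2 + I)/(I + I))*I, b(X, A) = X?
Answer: 102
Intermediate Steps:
c(H) = 6
j(I) = 8 - I² (j(I) = 8 - I*I = 8 - I²)
l = -6 (l = 4 - 1*10 = 4 - 10 = -6)
l*j(11 - c(-5)) = -6*(8 - (11 - 1*6)²) = -6*(8 - (11 - 6)²) = -6*(8 - 1*5²) = -6*(8 - 1*25) = -6*(8 - 25) = -6*(-17) = 102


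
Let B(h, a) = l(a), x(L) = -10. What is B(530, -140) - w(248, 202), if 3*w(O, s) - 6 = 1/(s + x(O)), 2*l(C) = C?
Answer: -41473/576 ≈ -72.002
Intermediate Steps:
l(C) = C/2
B(h, a) = a/2
w(O, s) = 2 + 1/(3*(-10 + s)) (w(O, s) = 2 + 1/(3*(s - 10)) = 2 + 1/(3*(-10 + s)))
B(530, -140) - w(248, 202) = (½)*(-140) - (-59 + 6*202)/(3*(-10 + 202)) = -70 - (-59 + 1212)/(3*192) = -70 - 1153/(3*192) = -70 - 1*1153/576 = -70 - 1153/576 = -41473/576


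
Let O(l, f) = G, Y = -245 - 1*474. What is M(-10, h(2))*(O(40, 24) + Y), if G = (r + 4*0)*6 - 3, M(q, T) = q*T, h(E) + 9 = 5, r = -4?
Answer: -29840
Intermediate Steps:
h(E) = -4 (h(E) = -9 + 5 = -4)
Y = -719 (Y = -245 - 474 = -719)
M(q, T) = T*q
G = -27 (G = (-4 + 4*0)*6 - 3 = (-4 + 0)*6 - 3 = -4*6 - 3 = -24 - 3 = -27)
O(l, f) = -27
M(-10, h(2))*(O(40, 24) + Y) = (-4*(-10))*(-27 - 719) = 40*(-746) = -29840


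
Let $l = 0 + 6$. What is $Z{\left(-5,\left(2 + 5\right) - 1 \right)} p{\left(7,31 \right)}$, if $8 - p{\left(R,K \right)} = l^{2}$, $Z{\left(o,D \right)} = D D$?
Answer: $-1008$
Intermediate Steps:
$l = 6$
$Z{\left(o,D \right)} = D^{2}$
$p{\left(R,K \right)} = -28$ ($p{\left(R,K \right)} = 8 - 6^{2} = 8 - 36 = -28$)
$Z{\left(-5,\left(2 + 5\right) - 1 \right)} p{\left(7,31 \right)} = \left(\left(2 + 5\right) - 1\right)^{2} \left(-28\right) = \left(7 - 1\right)^{2} \left(-28\right) = 6^{2} \left(-28\right) = 36 \left(-28\right) = -1008$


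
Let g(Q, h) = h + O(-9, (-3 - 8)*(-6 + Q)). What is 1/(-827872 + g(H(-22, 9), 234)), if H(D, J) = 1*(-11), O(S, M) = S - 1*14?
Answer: -1/827661 ≈ -1.2082e-6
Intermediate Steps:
O(S, M) = -14 + S (O(S, M) = S - 14 = -14 + S)
H(D, J) = -11
g(Q, h) = -23 + h (g(Q, h) = h + (-14 - 9) = h - 23 = -23 + h)
1/(-827872 + g(H(-22, 9), 234)) = 1/(-827872 + (-23 + 234)) = 1/(-827872 + 211) = 1/(-827661) = -1/827661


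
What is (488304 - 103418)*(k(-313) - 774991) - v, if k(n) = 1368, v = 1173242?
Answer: -297757835220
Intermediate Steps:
(488304 - 103418)*(k(-313) - 774991) - v = (488304 - 103418)*(1368 - 774991) - 1*1173242 = 384886*(-773623) - 1173242 = -297756661978 - 1173242 = -297757835220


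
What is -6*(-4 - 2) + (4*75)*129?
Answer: 38736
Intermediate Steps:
-6*(-4 - 2) + (4*75)*129 = -6*(-6) + 300*129 = 36 + 38700 = 38736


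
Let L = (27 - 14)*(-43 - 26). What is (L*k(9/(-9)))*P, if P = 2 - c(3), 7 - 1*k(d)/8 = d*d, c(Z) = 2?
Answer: 0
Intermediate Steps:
k(d) = 56 - 8*d² (k(d) = 56 - 8*d*d = 56 - 8*d²)
L = -897 (L = 13*(-69) = -897)
P = 0 (P = 2 - 1*2 = 2 - 2 = 0)
(L*k(9/(-9)))*P = -897*(56 - 8*1²)*0 = -897*(56 - 8*(-1)²)*0 = -897*(56 - 8*1)*0 = -897*(56 - 8)*0 = -897*48*0 = -43056*0 = 0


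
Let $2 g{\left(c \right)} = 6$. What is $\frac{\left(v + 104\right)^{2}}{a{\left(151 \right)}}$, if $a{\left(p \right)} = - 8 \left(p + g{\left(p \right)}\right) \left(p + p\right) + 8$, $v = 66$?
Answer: $- \frac{7225}{93014} \approx -0.077677$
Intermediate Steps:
$g{\left(c \right)} = 3$ ($g{\left(c \right)} = \frac{1}{2} \cdot 6 = 3$)
$a{\left(p \right)} = 8 - 16 p \left(3 + p\right)$ ($a{\left(p \right)} = - 8 \left(p + 3\right) \left(p + p\right) + 8 = - 8 \left(3 + p\right) 2 p + 8 = - 8 \cdot 2 p \left(3 + p\right) + 8 = - 16 p \left(3 + p\right) + 8 = 8 - 16 p \left(3 + p\right)$)
$\frac{\left(v + 104\right)^{2}}{a{\left(151 \right)}} = \frac{\left(66 + 104\right)^{2}}{8 - 7248 - 16 \cdot 151^{2}} = \frac{170^{2}}{8 - 7248 - 364816} = \frac{28900}{8 - 7248 - 364816} = \frac{28900}{-372056} = 28900 \left(- \frac{1}{372056}\right) = - \frac{7225}{93014}$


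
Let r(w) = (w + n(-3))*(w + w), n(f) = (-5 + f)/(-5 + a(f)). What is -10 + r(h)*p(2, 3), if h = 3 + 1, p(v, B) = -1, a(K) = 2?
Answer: -190/3 ≈ -63.333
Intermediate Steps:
n(f) = 5/3 - f/3 (n(f) = (-5 + f)/(-5 + 2) = (-5 + f)/(-3) = (-5 + f)*(-⅓) = 5/3 - f/3)
h = 4
r(w) = 2*w*(8/3 + w) (r(w) = (w + (5/3 - ⅓*(-3)))*(w + w) = (w + (5/3 + 1))*(2*w) = (w + 8/3)*(2*w) = (8/3 + w)*(2*w) = 2*w*(8/3 + w))
-10 + r(h)*p(2, 3) = -10 + ((⅔)*4*(8 + 3*4))*(-1) = -10 + ((⅔)*4*(8 + 12))*(-1) = -10 + ((⅔)*4*20)*(-1) = -10 + (160/3)*(-1) = -10 - 160/3 = -190/3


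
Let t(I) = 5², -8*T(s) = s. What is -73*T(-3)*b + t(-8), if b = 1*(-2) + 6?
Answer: -169/2 ≈ -84.500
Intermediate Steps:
T(s) = -s/8
t(I) = 25
b = 4 (b = -2 + 6 = 4)
-73*T(-3)*b + t(-8) = -73*(-⅛*(-3))*4 + 25 = -219*4/8 + 25 = -73*3/2 + 25 = -219/2 + 25 = -169/2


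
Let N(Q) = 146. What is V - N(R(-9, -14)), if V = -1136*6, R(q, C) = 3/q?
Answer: -6962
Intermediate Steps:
V = -6816
V - N(R(-9, -14)) = -6816 - 1*146 = -6816 - 146 = -6962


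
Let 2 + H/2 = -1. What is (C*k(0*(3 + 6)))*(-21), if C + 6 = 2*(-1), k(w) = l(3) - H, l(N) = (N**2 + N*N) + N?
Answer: 4536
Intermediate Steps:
H = -6 (H = -4 + 2*(-1) = -4 - 2 = -6)
l(N) = N + 2*N**2 (l(N) = (N**2 + N**2) + N = 2*N**2 + N = N + 2*N**2)
k(w) = 27 (k(w) = 3*(1 + 2*3) - 1*(-6) = 3*(1 + 6) + 6 = 3*7 + 6 = 21 + 6 = 27)
C = -8 (C = -6 + 2*(-1) = -6 - 2 = -8)
(C*k(0*(3 + 6)))*(-21) = -8*27*(-21) = -216*(-21) = 4536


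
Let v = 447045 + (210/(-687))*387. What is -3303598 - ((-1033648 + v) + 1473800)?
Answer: -959664965/229 ≈ -4.1907e+6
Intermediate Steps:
v = 102346215/229 (v = 447045 + (210*(-1/687))*387 = 447045 - 70/229*387 = 447045 - 27090/229 = 102346215/229 ≈ 4.4693e+5)
-3303598 - ((-1033648 + v) + 1473800) = -3303598 - ((-1033648 + 102346215/229) + 1473800) = -3303598 - (-134359177/229 + 1473800) = -3303598 - 1*203141023/229 = -3303598 - 203141023/229 = -959664965/229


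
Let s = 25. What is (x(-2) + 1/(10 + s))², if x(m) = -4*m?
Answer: 78961/1225 ≈ 64.458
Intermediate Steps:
(x(-2) + 1/(10 + s))² = (-4*(-2) + 1/(10 + 25))² = (8 + 1/35)² = (281/35)² = 78961/1225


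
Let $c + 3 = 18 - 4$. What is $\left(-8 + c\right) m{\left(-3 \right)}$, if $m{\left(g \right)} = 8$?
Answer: $24$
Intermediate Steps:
$c = 11$ ($c = -3 + \left(18 - 4\right) = -3 + 14 = 11$)
$\left(-8 + c\right) m{\left(-3 \right)} = \left(-8 + 11\right) 8 = 3 \cdot 8 = 24$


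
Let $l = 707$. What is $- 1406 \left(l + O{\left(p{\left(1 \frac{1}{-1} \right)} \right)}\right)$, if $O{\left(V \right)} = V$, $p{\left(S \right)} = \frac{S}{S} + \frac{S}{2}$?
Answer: $-994745$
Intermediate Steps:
$p{\left(S \right)} = 1 + \frac{S}{2}$ ($p{\left(S \right)} = 1 + S \frac{1}{2} = 1 + \frac{S}{2}$)
$- 1406 \left(l + O{\left(p{\left(1 \frac{1}{-1} \right)} \right)}\right) = - 1406 \left(707 + \left(1 + \frac{1 \frac{1}{-1}}{2}\right)\right) = - 1406 \left(707 + \left(1 + \frac{1 \left(-1\right)}{2}\right)\right) = - 1406 \left(707 + \left(1 + \frac{1}{2} \left(-1\right)\right)\right) = - 1406 \left(707 + \left(1 - \frac{1}{2}\right)\right) = - 1406 \left(707 + \frac{1}{2}\right) = \left(-1406\right) \frac{1415}{2} = -994745$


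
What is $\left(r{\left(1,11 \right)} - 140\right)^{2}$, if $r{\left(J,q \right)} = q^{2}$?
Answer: $361$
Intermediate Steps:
$\left(r{\left(1,11 \right)} - 140\right)^{2} = \left(11^{2} - 140\right)^{2} = \left(121 - 140\right)^{2} = \left(-19\right)^{2} = 361$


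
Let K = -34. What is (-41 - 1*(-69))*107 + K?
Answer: 2962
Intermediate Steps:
(-41 - 1*(-69))*107 + K = (-41 - 1*(-69))*107 - 34 = (-41 + 69)*107 - 34 = 28*107 - 34 = 2996 - 34 = 2962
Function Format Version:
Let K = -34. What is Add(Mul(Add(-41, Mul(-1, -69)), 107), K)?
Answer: 2962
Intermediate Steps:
Add(Mul(Add(-41, Mul(-1, -69)), 107), K) = Add(Mul(Add(-41, Mul(-1, -69)), 107), -34) = Add(Mul(Add(-41, 69), 107), -34) = Add(Mul(28, 107), -34) = Add(2996, -34) = 2962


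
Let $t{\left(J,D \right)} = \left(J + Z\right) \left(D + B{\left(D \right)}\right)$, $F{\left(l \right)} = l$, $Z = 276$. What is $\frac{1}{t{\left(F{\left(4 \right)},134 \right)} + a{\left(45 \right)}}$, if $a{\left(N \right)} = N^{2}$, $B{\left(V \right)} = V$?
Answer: $\frac{1}{77065} \approx 1.2976 \cdot 10^{-5}$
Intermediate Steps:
$t{\left(J,D \right)} = 2 D \left(276 + J\right)$ ($t{\left(J,D \right)} = \left(J + 276\right) \left(D + D\right) = \left(276 + J\right) 2 D = 2 D \left(276 + J\right)$)
$\frac{1}{t{\left(F{\left(4 \right)},134 \right)} + a{\left(45 \right)}} = \frac{1}{2 \cdot 134 \left(276 + 4\right) + 45^{2}} = \frac{1}{2 \cdot 134 \cdot 280 + 2025} = \frac{1}{75040 + 2025} = \frac{1}{77065}$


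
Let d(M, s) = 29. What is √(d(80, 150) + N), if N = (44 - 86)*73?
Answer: I*√3037 ≈ 55.109*I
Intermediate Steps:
N = -3066 (N = -42*73 = -3066)
√(d(80, 150) + N) = √(29 - 3066) = √(-3037) = I*√3037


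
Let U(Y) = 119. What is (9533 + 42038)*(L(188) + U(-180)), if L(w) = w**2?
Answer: 1828862373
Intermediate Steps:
(9533 + 42038)*(L(188) + U(-180)) = (9533 + 42038)*(188**2 + 119) = 51571*(35344 + 119) = 51571*35463 = 1828862373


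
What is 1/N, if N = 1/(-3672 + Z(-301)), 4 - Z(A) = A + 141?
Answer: -3508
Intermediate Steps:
Z(A) = -137 - A (Z(A) = 4 - (A + 141) = 4 - (141 + A) = 4 + (-141 - A) = -137 - A)
N = -1/3508 (N = 1/(-3672 + (-137 - 1*(-301))) = 1/(-3672 + (-137 + 301)) = 1/(-3672 + 164) = 1/(-3508) = -1/3508 ≈ -0.00028506)
1/N = 1/(-1/3508) = -3508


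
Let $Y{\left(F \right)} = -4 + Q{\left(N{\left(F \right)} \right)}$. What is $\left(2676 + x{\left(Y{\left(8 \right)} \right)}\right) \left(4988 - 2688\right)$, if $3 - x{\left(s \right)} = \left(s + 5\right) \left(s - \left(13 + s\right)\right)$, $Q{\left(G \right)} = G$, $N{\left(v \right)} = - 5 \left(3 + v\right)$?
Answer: $4547100$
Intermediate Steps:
$N{\left(v \right)} = -15 - 5 v$
$Y{\left(F \right)} = -19 - 5 F$ ($Y{\left(F \right)} = -4 - \left(15 + 5 F\right) = -19 - 5 F$)
$x{\left(s \right)} = 68 + 13 s$ ($x{\left(s \right)} = 3 - \left(s + 5\right) \left(s - \left(13 + s\right)\right) = 3 - \left(5 + s\right) \left(-13\right) = 3 - \left(-65 - 13 s\right) = 3 + \left(65 + 13 s\right) = 68 + 13 s$)
$\left(2676 + x{\left(Y{\left(8 \right)} \right)}\right) \left(4988 - 2688\right) = \left(2676 + \left(68 + 13 \left(-19 - 40\right)\right)\right) \left(4988 - 2688\right) = \left(2676 + \left(68 + 13 \left(-19 - 40\right)\right)\right) 2300 = \left(2676 + \left(68 + 13 \left(-59\right)\right)\right) 2300 = \left(2676 + \left(68 - 767\right)\right) 2300 = \left(2676 - 699\right) 2300 = 1977 \cdot 2300 = 4547100$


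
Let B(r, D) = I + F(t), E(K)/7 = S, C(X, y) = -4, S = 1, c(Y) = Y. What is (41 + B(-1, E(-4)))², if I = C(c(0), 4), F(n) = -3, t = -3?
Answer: 1156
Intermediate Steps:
E(K) = 7 (E(K) = 7*1 = 7)
I = -4
B(r, D) = -7 (B(r, D) = -4 - 3 = -7)
(41 + B(-1, E(-4)))² = (41 - 7)² = 34² = 1156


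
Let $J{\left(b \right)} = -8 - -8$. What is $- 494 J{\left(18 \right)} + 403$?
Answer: $403$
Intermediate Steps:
$J{\left(b \right)} = 0$ ($J{\left(b \right)} = -8 + 8 = 0$)
$- 494 J{\left(18 \right)} + 403 = \left(-494\right) 0 + 403 = 0 + 403 = 403$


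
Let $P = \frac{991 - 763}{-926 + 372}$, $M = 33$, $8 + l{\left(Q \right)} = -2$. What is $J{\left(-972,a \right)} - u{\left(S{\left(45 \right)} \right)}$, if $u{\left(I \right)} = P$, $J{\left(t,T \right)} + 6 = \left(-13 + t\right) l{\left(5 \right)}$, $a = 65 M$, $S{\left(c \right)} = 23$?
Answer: $\frac{2726902}{277} \approx 9844.4$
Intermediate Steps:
$l{\left(Q \right)} = -10$ ($l{\left(Q \right)} = -8 - 2 = -10$)
$a = 2145$ ($a = 65 \cdot 33 = 2145$)
$P = - \frac{114}{277}$ ($P = \frac{228}{-554} = 228 \left(- \frac{1}{554}\right) = - \frac{114}{277} \approx -0.41155$)
$J{\left(t,T \right)} = 124 - 10 t$ ($J{\left(t,T \right)} = -6 + \left(-13 + t\right) \left(-10\right) = -6 - \left(-130 + 10 t\right) = 124 - 10 t$)
$u{\left(I \right)} = - \frac{114}{277}$
$J{\left(-972,a \right)} - u{\left(S{\left(45 \right)} \right)} = \left(124 - -9720\right) - - \frac{114}{277} = \left(124 + 9720\right) + \frac{114}{277} = 9844 + \frac{114}{277} = \frac{2726902}{277}$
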